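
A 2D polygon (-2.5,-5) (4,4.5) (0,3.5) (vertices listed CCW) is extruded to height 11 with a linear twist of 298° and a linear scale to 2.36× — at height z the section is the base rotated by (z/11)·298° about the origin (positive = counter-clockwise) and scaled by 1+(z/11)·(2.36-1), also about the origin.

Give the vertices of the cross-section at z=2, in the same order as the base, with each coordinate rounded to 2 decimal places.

Cross-section at z=2: (3.23,-6.18) (-1.63,7.33) (-3.54,2.55)

t = z/height = 2/11 = 0.181818
s = 1 + (scale-1)·z/height = 1 + (2.36-1)·2/11 = 1.247273
θ = twist·z/height = 298°·2/11 = 54.1818° = 0.945651 rad
cos θ = 0.585215, sin θ = 0.810878 (intermediates below are computed at full precision and shown rounded to 5 d.p.)
v1: (-2.5,-5) → rotate → (2.59135,-4.95327) → ×s → (3.23212,-6.17808) → (3.23,-6.18)
v2: (4,4.5) → rotate → (-1.30809,5.87698) → ×s → (-1.63155,7.33020) → (-1.63,7.33)
v3: (0,3.5) → rotate → (-2.83807,2.04825) → ×s → (-3.53985,2.55473) → (-3.54,2.55)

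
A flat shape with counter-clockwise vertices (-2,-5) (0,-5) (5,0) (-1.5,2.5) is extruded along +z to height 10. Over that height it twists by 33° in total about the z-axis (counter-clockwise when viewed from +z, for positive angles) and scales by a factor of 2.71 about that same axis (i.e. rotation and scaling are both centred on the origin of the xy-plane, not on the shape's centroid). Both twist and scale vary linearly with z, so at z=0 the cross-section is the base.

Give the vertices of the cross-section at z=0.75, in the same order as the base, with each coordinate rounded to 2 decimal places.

Cross-section at z=0.75: (-2.01,-5.73) (0.24,-5.64) (5.64,0.24) (-1.81,2.74)

t = z/height = 0.75/10 = 0.075
s = 1 + (scale-1)·z/height = 1 + (2.71-1)·0.75/10 = 1.128250
θ = twist·z/height = 33°·0.75/10 = 2.4750° = 0.043197 rad
cos θ = 0.999067, sin θ = 0.043183 (intermediates below are computed at full precision and shown rounded to 5 d.p.)
v1: (-2,-5) → rotate → (-1.78222,-5.08170) → ×s → (-2.01079,-5.73343) → (-2.01,-5.73)
v2: (0,-5) → rotate → (0.21592,-4.99534) → ×s → (0.24361,-5.63599) → (0.24,-5.64)
v3: (5,0) → rotate → (4.99534,0.21592) → ×s → (5.63599,0.24361) → (5.64,0.24)
v4: (-1.5,2.5) → rotate → (-1.60656,2.43289) → ×s → (-1.81260,2.74491) → (-1.81,2.74)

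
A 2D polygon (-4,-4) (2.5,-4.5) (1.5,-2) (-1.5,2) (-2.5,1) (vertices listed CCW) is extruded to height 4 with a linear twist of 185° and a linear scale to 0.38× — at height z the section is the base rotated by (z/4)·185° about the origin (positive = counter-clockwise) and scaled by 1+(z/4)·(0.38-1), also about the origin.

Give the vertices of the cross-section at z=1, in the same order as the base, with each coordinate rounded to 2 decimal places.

Cross-section at z=1: (0.10,-4.78) (4.21,-1.10) (2.10,-0.25) (-2.10,0.25) (-2.07,-0.94)

t = z/height = 1/4 = 0.25
s = 1 + (scale-1)·z/height = 1 + (0.38-1)·1/4 = 0.845000
θ = twist·z/height = 185°·1/4 = 46.2500° = 0.807215 rad
cos θ = 0.691513, sin θ = 0.722364 (intermediates below are computed at full precision and shown rounded to 5 d.p.)
v1: (-4,-4) → rotate → (0.12340,-5.65551) → ×s → (0.10428,-4.77890) → (0.10,-4.78)
v2: (2.5,-4.5) → rotate → (4.97942,-1.30590) → ×s → (4.20761,-1.10348) → (4.21,-1.10)
v3: (1.5,-2) → rotate → (2.48200,-0.29948) → ×s → (2.09729,-0.25306) → (2.10,-0.25)
v4: (-1.5,2) → rotate → (-2.48200,0.29948) → ×s → (-2.09729,0.25306) → (-2.10,0.25)
v5: (-2.5,1) → rotate → (-2.45115,-1.11440) → ×s → (-2.07122,-0.94167) → (-2.07,-0.94)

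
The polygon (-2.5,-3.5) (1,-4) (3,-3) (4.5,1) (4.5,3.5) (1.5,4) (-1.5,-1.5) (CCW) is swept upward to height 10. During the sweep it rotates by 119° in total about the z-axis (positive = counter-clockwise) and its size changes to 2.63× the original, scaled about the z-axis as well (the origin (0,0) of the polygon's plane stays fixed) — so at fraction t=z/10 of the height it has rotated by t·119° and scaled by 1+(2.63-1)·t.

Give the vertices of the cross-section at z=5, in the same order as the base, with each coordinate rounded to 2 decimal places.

t = z/height = 5/10 = 0.5
s = 1 + (scale-1)·z/height = 1 + (2.63-1)·5/10 = 1.815000
θ = twist·z/height = 119°·5/10 = 59.5000° = 1.038471 rad
cos θ = 0.507538, sin θ = 0.861629 (intermediates below are computed at full precision and shown rounded to 5 d.p.)
v1: (-2.5,-3.5) → rotate → (1.74686,-3.93046) → ×s → (3.17054,-7.13378) → (3.17,-7.13)
v2: (1,-4) → rotate → (3.95406,-1.16852) → ×s → (7.17661,-2.12087) → (7.18,-2.12)
v3: (3,-3) → rotate → (4.10750,1.06227) → ×s → (7.45512,1.92802) → (7.46,1.93)
v4: (4.5,1) → rotate → (1.42229,4.38487) → ×s → (2.58146,7.95854) → (2.58,7.96)
v5: (4.5,3.5) → rotate → (-0.73178,5.65372) → ×s → (-1.32818,10.26149) → (-1.33,10.26)
v6: (1.5,4) → rotate → (-2.68521,3.32260) → ×s → (-4.87365,6.03051) → (-4.87,6.03)
v7: (-1.5,-1.5) → rotate → (0.53114,-2.05375) → ×s → (0.96401,-3.72756) → (0.96,-3.73)

Cross-section at z=5: (3.17,-7.13) (7.18,-2.12) (7.46,1.93) (2.58,7.96) (-1.33,10.26) (-4.87,6.03) (0.96,-3.73)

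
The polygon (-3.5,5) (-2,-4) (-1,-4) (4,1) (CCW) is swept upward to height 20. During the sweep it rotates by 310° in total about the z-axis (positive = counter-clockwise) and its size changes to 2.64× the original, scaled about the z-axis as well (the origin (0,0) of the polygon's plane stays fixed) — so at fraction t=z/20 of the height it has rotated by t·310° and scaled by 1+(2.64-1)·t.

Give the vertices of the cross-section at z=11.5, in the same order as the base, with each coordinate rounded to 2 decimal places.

t = z/height = 11.5/20 = 0.575
s = 1 + (scale-1)·z/height = 1 + (2.64-1)·11.5/20 = 1.943000
θ = twist·z/height = 310°·11.5/20 = 178.2500° = 3.111049 rad
cos θ = -0.999534, sin θ = 0.030539 (intermediates below are computed at full precision and shown rounded to 5 d.p.)
v1: (-3.5,5) → rotate → (3.34568,-5.10455) → ×s → (6.50065,-9.91815) → (6.50,-9.92)
v2: (-2,-4) → rotate → (2.12122,3.93706) → ×s → (4.12153,7.64970) → (4.12,7.65)
v3: (-1,-4) → rotate → (1.12169,3.96760) → ×s → (2.17944,7.70904) → (2.18,7.71)
v4: (4,1) → rotate → (-4.02867,-0.87738) → ×s → (-7.82771,-1.70475) → (-7.83,-1.70)

Cross-section at z=11.5: (6.50,-9.92) (4.12,7.65) (2.18,7.71) (-7.83,-1.70)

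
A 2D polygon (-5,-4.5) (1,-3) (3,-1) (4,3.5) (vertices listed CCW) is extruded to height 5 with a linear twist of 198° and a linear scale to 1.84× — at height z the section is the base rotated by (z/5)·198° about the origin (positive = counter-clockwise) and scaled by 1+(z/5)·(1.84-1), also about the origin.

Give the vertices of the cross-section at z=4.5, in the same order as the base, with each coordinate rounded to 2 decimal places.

t = z/height = 4.5/5 = 0.9
s = 1 + (scale-1)·z/height = 1 + (1.84-1)·4.5/5 = 1.756000
θ = twist·z/height = 198°·4.5/5 = 178.2000° = 3.110177 rad
cos θ = -0.999507, sin θ = 0.031411 (intermediates below are computed at full precision and shown rounded to 5 d.p.)
v1: (-5,-4.5) → rotate → (5.13888,4.34073) → ×s → (9.02388,7.62231) → (9.02,7.62)
v2: (1,-3) → rotate → (-0.90527,3.02993) → ×s → (-1.58966,5.32056) → (-1.59,5.32)
v3: (3,-1) → rotate → (-2.96711,1.09374) → ×s → (-5.21024,1.92061) → (-5.21,1.92)
v4: (4,3.5) → rotate → (-4.10796,-3.37263) → ×s → (-7.21358,-5.92234) → (-7.21,-5.92)

Cross-section at z=4.5: (9.02,7.62) (-1.59,5.32) (-5.21,1.92) (-7.21,-5.92)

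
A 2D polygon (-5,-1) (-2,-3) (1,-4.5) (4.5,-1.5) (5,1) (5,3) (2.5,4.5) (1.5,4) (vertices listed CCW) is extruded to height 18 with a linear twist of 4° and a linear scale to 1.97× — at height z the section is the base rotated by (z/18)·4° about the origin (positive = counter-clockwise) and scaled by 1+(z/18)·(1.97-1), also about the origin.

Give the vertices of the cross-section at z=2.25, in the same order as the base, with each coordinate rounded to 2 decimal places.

Cross-section at z=2.25: (-5.60,-1.17) (-2.21,-3.38) (1.17,-5.04) (5.06,-1.64) (5.60,1.17) (5.58,3.41) (2.76,5.07) (1.64,4.50)

t = z/height = 2.25/18 = 0.125
s = 1 + (scale-1)·z/height = 1 + (1.97-1)·2.25/18 = 1.121250
θ = twist·z/height = 4°·2.25/18 = 0.5000° = 0.008727 rad
cos θ = 0.999962, sin θ = 0.008727 (intermediates below are computed at full precision and shown rounded to 5 d.p.)
v1: (-5,-1) → rotate → (-4.99108,-1.04359) → ×s → (-5.59625,-1.17013) → (-5.60,-1.17)
v2: (-2,-3) → rotate → (-1.97374,-3.01734) → ×s → (-2.21306,-3.38319) → (-2.21,-3.38)
v3: (1,-4.5) → rotate → (1.03923,-4.49110) → ×s → (1.16524,-5.03565) → (1.17,-5.04)
v4: (4.5,-1.5) → rotate → (4.51292,-1.46067) → ×s → (5.06011,-1.63778) → (5.06,-1.64)
v5: (5,1) → rotate → (4.99108,1.04359) → ×s → (5.59625,1.17013) → (5.60,1.17)
v6: (5,3) → rotate → (4.97363,3.04352) → ×s → (5.57668,3.41255) → (5.58,3.41)
v7: (2.5,4.5) → rotate → (2.46064,4.52164) → ×s → (2.75899,5.06989) → (2.76,5.07)
v8: (1.5,4) → rotate → (1.46504,4.01294) → ×s → (1.64267,4.49951) → (1.64,4.50)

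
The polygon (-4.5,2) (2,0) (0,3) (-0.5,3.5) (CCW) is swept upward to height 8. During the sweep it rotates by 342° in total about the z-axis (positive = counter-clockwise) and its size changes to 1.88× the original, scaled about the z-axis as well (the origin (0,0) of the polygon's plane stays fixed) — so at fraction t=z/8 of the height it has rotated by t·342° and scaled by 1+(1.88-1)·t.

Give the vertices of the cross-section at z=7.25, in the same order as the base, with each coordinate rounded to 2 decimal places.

t = z/height = 7.25/8 = 0.90625
s = 1 + (scale-1)·z/height = 1 + (1.88-1)·7.25/8 = 1.797500
θ = twist·z/height = 342°·7.25/8 = 309.9375° = 5.409430 rad
cos θ = 0.641952, sin θ = -0.766745 (intermediates below are computed at full precision and shown rounded to 5 d.p.)
v1: (-4.5,2) → rotate → (-1.35529,4.73426) → ×s → (-2.43614,8.50983) → (-2.44,8.51)
v2: (2,0) → rotate → (1.28390,-1.53349) → ×s → (2.30782,-2.75645) → (2.31,-2.76)
v3: (0,3) → rotate → (2.30024,1.92585) → ×s → (4.13467,3.46172) → (4.13,3.46)
v4: (-0.5,3.5) → rotate → (2.36263,2.63020) → ×s → (4.24683,4.72779) → (4.25,4.73)

Cross-section at z=7.25: (-2.44,8.51) (2.31,-2.76) (4.13,3.46) (4.25,4.73)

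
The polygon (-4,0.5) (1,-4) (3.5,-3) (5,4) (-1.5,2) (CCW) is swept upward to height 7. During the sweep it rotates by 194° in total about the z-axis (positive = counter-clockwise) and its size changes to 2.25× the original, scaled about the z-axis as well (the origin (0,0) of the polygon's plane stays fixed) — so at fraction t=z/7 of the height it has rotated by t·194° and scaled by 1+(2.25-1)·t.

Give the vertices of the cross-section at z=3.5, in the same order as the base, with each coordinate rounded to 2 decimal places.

Cross-section at z=3.5: (-0.01,-6.55) (6.25,2.41) (4.15,6.24) (-7.44,7.27) (-2.93,-2.82)

t = z/height = 3.5/7 = 0.5
s = 1 + (scale-1)·z/height = 1 + (2.25-1)·3.5/7 = 1.625000
θ = twist·z/height = 194°·3.5/7 = 97.0000° = 1.692969 rad
cos θ = -0.121869, sin θ = 0.992546 (intermediates below are computed at full precision and shown rounded to 5 d.p.)
v1: (-4,0.5) → rotate → (-0.00880,-4.03112) → ×s → (-0.01429,-6.55057) → (-0.01,-6.55)
v2: (1,-4) → rotate → (3.84832,1.48002) → ×s → (6.25351,2.40504) → (6.25,2.41)
v3: (3.5,-3) → rotate → (2.55110,3.83952) → ×s → (4.14553,6.23922) → (4.15,6.24)
v4: (5,4) → rotate → (-4.57953,4.47525) → ×s → (-7.44174,7.27229) → (-7.44,7.27)
v5: (-1.5,2) → rotate → (-1.80229,-1.73256) → ×s → (-2.92872,-2.81541) → (-2.93,-2.82)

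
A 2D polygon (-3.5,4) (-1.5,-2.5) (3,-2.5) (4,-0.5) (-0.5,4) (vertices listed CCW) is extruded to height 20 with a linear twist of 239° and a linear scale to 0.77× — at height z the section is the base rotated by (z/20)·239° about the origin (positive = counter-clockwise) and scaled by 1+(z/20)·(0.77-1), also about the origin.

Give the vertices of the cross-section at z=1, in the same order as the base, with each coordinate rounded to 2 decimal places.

Cross-section at z=1: (-4.20,3.15) (-0.94,-2.72) (3.41,-1.80) (3.97,0.34) (-1.30,3.77)

t = z/height = 1/20 = 0.05
s = 1 + (scale-1)·z/height = 1 + (0.77-1)·1/20 = 0.988500
θ = twist·z/height = 239°·1/20 = 11.9500° = 0.208567 rad
cos θ = 0.978329, sin θ = 0.207058 (intermediates below are computed at full precision and shown rounded to 5 d.p.)
v1: (-3.5,4) → rotate → (-4.25238,3.18861) → ×s → (-4.20348,3.15194) → (-4.20,3.15)
v2: (-1.5,-2.5) → rotate → (-0.94985,-2.75641) → ×s → (-0.93892,-2.72471) → (-0.94,-2.72)
v3: (3,-2.5) → rotate → (3.45263,-1.82465) → ×s → (3.41293,-1.80366) → (3.41,-1.80)
v4: (4,-0.5) → rotate → (4.01684,0.33907) → ×s → (3.97065,0.33517) → (3.97,0.34)
v5: (-0.5,4) → rotate → (-1.31740,3.80979) → ×s → (-1.30225,3.76597) → (-1.30,3.77)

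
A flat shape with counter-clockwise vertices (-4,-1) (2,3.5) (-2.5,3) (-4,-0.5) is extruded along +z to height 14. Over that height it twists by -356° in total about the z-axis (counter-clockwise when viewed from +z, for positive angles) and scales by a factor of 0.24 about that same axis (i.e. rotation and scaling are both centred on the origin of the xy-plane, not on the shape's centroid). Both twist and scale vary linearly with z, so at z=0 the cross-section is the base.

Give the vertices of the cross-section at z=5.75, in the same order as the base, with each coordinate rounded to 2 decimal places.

Cross-section at z=5.75: (1.90,2.10) (0.20,-2.77) (2.58,-0.76) (2.10,1.82)

t = z/height = 5.75/14 = 0.410714
s = 1 + (scale-1)·z/height = 1 + (0.24-1)·5.75/14 = 0.687857
θ = twist·z/height = -356°·5.75/14 = -146.2143° = -2.551921 rad
cos θ = -0.831123, sin θ = -0.556088 (intermediates below are computed at full precision and shown rounded to 5 d.p.)
v1: (-4,-1) → rotate → (2.76840,3.05548) → ×s → (1.90427,2.10173) → (1.90,2.10)
v2: (2,3.5) → rotate → (0.28406,-4.02111) → ×s → (0.19539,-2.76595) → (0.20,-2.77)
v3: (-2.5,3) → rotate → (3.74607,-1.10315) → ×s → (2.57676,-0.75881) → (2.58,-0.76)
v4: (-4,-0.5) → rotate → (3.04645,2.63992) → ×s → (2.09552,1.81588) → (2.10,1.82)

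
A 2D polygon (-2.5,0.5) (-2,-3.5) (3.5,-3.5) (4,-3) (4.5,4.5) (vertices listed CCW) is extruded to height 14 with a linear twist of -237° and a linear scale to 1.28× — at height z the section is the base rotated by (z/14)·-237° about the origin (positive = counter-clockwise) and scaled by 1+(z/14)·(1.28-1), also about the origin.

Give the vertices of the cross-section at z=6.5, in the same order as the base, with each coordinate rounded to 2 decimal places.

t = z/height = 6.5/14 = 0.464286
s = 1 + (scale-1)·z/height = 1 + (1.28-1)·6.5/14 = 1.130000
θ = twist·z/height = -237°·6.5/14 = -110.0357° = -1.920486 rad
cos θ = -0.342606, sin θ = -0.939479 (intermediates below are computed at full precision and shown rounded to 5 d.p.)
v1: (-2.5,0.5) → rotate → (1.32625,2.17740) → ×s → (1.49867,2.46046) → (1.50,2.46)
v2: (-2,-3.5) → rotate → (-2.60297,3.07808) → ×s → (-2.94135,3.47823) → (-2.94,3.48)
v3: (3.5,-3.5) → rotate → (-4.48730,-2.08906) → ×s → (-5.07065,-2.36063) → (-5.07,-2.36)
v4: (4,-3) → rotate → (-4.18886,-2.73010) → ×s → (-4.73341,-3.08501) → (-4.73,-3.09)
v5: (4.5,4.5) → rotate → (2.68593,-5.76938) → ×s → (3.03510,-6.51940) → (3.04,-6.52)

Cross-section at z=6.5: (1.50,2.46) (-2.94,3.48) (-5.07,-2.36) (-4.73,-3.09) (3.04,-6.52)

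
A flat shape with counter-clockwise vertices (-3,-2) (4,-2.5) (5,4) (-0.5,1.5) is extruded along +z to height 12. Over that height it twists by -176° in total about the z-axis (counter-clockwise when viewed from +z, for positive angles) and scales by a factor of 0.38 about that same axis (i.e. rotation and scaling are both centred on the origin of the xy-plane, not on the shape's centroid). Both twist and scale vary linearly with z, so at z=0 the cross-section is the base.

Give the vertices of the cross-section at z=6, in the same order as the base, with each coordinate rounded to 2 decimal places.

Cross-section at z=6: (-1.45,2.02) (-1.63,-2.82) (2.88,-3.35) (1.02,0.38)

t = z/height = 6/12 = 0.5
s = 1 + (scale-1)·z/height = 1 + (0.38-1)·6/12 = 0.690000
θ = twist·z/height = -176°·6/12 = -88.0000° = -1.535890 rad
cos θ = 0.034899, sin θ = -0.999391 (intermediates below are computed at full precision and shown rounded to 5 d.p.)
v1: (-3,-2) → rotate → (-2.10348,2.92837) → ×s → (-1.45140,2.02058) → (-1.45,2.02)
v2: (4,-2.5) → rotate → (-2.35888,-4.08481) → ×s → (-1.62763,-2.81852) → (-1.63,-2.82)
v3: (5,4) → rotate → (4.17206,-4.85736) → ×s → (2.87872,-3.35158) → (2.88,-3.35)
v4: (-0.5,1.5) → rotate → (1.48164,0.55204) → ×s → (1.02233,0.38091) → (1.02,0.38)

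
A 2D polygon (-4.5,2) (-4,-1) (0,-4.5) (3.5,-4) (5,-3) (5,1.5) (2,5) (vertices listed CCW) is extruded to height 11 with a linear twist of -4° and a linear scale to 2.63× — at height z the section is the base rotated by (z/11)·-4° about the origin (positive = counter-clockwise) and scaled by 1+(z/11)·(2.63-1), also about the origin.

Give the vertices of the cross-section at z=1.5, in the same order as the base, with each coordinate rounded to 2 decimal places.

Cross-section at z=1.5: (-5.48,2.50) (-4.90,-1.18) (-0.05,-5.50) (4.23,-4.93) (6.08,-3.72) (6.13,1.78) (2.50,6.09)

t = z/height = 1.5/11 = 0.136364
s = 1 + (scale-1)·z/height = 1 + (2.63-1)·1.5/11 = 1.222273
θ = twist·z/height = -4°·1.5/11 = -0.5455° = -0.009520 rad
cos θ = 0.999955, sin θ = -0.009520 (intermediates below are computed at full precision and shown rounded to 5 d.p.)
v1: (-4.5,2) → rotate → (-4.48076,2.04275) → ×s → (-5.47671,2.49680) → (-5.48,2.50)
v2: (-4,-1) → rotate → (-4.00934,-0.96188) → ×s → (-4.90051,-1.17567) → (-4.90,-1.18)
v3: (0,-4.5) → rotate → (-0.04284,-4.49980) → ×s → (-0.05236,-5.49998) → (-0.05,-5.50)
v4: (3.5,-4) → rotate → (3.46176,-4.03314) → ×s → (4.23122,-4.92959) → (4.23,-4.93)
v5: (5,-3) → rotate → (4.97121,-3.04746) → ×s → (6.07618,-3.72483) → (6.08,-3.72)
v6: (5,1.5) → rotate → (5.01405,1.45233) → ×s → (6.12854,1.77515) → (6.13,1.78)
v7: (2,5) → rotate → (2.04751,4.98073) → ×s → (2.50261,6.08782) → (2.50,6.09)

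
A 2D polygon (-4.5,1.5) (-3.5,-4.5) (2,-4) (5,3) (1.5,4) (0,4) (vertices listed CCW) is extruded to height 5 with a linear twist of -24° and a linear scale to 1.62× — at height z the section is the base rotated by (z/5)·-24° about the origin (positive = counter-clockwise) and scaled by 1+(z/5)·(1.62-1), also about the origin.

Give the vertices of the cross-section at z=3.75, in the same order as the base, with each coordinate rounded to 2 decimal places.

t = z/height = 3.75/5 = 0.75
s = 1 + (scale-1)·z/height = 1 + (1.62-1)·3.75/5 = 1.465000
θ = twist·z/height = -24°·3.75/5 = -18.0000° = -0.314159 rad
cos θ = 0.951057, sin θ = -0.309017 (intermediates below are computed at full precision and shown rounded to 5 d.p.)
v1: (-4.5,1.5) → rotate → (-3.81623,2.81716) → ×s → (-5.59078,4.12714) → (-5.59,4.13)
v2: (-3.5,-4.5) → rotate → (-4.71927,-3.19819) → ×s → (-6.91374,-4.68536) → (-6.91,-4.69)
v3: (2,-4) → rotate → (0.66605,-4.42226) → ×s → (0.97576,-6.47861) → (0.98,-6.48)
v4: (5,3) → rotate → (5.68233,1.30808) → ×s → (8.32462,1.91634) → (8.32,1.92)
v5: (1.5,4) → rotate → (2.66265,3.34070) → ×s → (3.90079,4.89413) → (3.90,4.89)
v6: (0,4) → rotate → (1.23607,3.80423) → ×s → (1.81084,5.57319) → (1.81,5.57)

Cross-section at z=3.75: (-5.59,4.13) (-6.91,-4.69) (0.98,-6.48) (8.32,1.92) (3.90,4.89) (1.81,5.57)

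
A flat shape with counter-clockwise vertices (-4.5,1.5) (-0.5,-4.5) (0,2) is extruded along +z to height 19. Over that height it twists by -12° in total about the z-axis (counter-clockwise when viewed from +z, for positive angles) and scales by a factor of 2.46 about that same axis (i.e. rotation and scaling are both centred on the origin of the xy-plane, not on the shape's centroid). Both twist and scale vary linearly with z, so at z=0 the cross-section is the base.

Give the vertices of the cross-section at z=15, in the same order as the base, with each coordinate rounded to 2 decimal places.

Cross-section at z=15: (-9.02,4.78) (-2.66,-9.38) (0.71,4.25)

t = z/height = 15/19 = 0.789474
s = 1 + (scale-1)·z/height = 1 + (2.46-1)·15/19 = 2.152632
θ = twist·z/height = -12°·15/19 = -9.4737° = -0.165347 rad
cos θ = 0.986361, sin θ = -0.164595 (intermediates below are computed at full precision and shown rounded to 5 d.p.)
v1: (-4.5,1.5) → rotate → (-4.19173,2.22022) → ×s → (-9.02326,4.77931) → (-9.02,4.78)
v2: (-0.5,-4.5) → rotate → (-1.23386,-4.35633) → ×s → (-2.65604,-9.37757) → (-2.66,-9.38)
v3: (0,2) → rotate → (0.32919,1.97272) → ×s → (0.70862,4.24654) → (0.71,4.25)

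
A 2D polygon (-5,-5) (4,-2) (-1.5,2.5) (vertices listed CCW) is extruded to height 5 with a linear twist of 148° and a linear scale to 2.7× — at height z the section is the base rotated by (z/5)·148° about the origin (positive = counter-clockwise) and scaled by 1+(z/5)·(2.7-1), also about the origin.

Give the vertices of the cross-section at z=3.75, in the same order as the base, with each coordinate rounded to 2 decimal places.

Cross-section at z=3.75: (14.70,-6.54) (0.99,10.13) (-4.09,-5.22)

t = z/height = 3.75/5 = 0.75
s = 1 + (scale-1)·z/height = 1 + (2.7-1)·3.75/5 = 2.275000
θ = twist·z/height = 148°·3.75/5 = 111.0000° = 1.937315 rad
cos θ = -0.358368, sin θ = 0.933580 (intermediates below are computed at full precision and shown rounded to 5 d.p.)
v1: (-5,-5) → rotate → (6.45974,-2.87606) → ×s → (14.69591,-6.54304) → (14.70,-6.54)
v2: (4,-2) → rotate → (0.43369,4.45106) → ×s → (0.98664,10.12616) → (0.99,10.13)
v3: (-1.5,2.5) → rotate → (-1.79640,-2.29629) → ×s → (-4.08681,-5.22406) → (-4.09,-5.22)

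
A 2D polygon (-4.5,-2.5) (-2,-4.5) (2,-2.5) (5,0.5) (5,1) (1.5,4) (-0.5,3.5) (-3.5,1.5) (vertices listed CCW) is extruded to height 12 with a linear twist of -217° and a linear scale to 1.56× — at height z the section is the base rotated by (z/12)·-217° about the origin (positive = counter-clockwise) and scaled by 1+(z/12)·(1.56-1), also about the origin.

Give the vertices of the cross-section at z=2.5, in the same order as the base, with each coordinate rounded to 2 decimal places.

Cross-section at z=2.5: (-5.52,1.60) (-5.14,-1.96) (-0.41,-3.55) (4.33,-3.57) (4.73,-3.18) (4.35,1.96) (2.38,3.15) (-1.56,3.95)

t = z/height = 2.5/12 = 0.208333
s = 1 + (scale-1)·z/height = 1 + (1.56-1)·2.5/12 = 1.116667
θ = twist·z/height = -217°·2.5/12 = -45.2083° = -0.789034 rad
cos θ = 0.704531, sin θ = -0.709673 (intermediates below are computed at full precision and shown rounded to 5 d.p.)
v1: (-4.5,-2.5) → rotate → (-4.94457,1.43220) → ×s → (-5.52144,1.59929) → (-5.52,1.60)
v2: (-2,-4.5) → rotate → (-4.60259,-1.75104) → ×s → (-5.13956,-1.95533) → (-5.14,-1.96)
v3: (2,-2.5) → rotate → (-0.36512,-3.18067) → ×s → (-0.40772,-3.55175) → (-0.41,-3.55)
v4: (5,0.5) → rotate → (3.87749,-3.19610) → ×s → (4.32987,-3.56898) → (4.33,-3.57)
v5: (5,1) → rotate → (4.23233,-2.84384) → ×s → (4.72610,-3.17562) → (4.73,-3.18)
v6: (1.5,4) → rotate → (3.89549,1.75361) → ×s → (4.34996,1.95820) → (4.35,1.96)
v7: (-0.5,3.5) → rotate → (2.13159,2.82070) → ×s → (2.38028,3.14978) → (2.38,3.15)
v8: (-3.5,1.5) → rotate → (-1.40135,3.54065) → ×s → (-1.56484,3.95373) → (-1.56,3.95)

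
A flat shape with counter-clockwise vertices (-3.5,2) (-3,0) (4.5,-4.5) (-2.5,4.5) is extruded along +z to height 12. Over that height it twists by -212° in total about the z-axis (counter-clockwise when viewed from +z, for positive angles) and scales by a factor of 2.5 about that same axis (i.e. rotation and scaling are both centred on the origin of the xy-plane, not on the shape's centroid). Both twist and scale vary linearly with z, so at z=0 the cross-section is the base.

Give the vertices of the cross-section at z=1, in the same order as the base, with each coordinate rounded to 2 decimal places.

Cross-section at z=1: (-3.07,3.34) (-3.22,1.02) (3.29,-6.36) (-1.14,5.68)

t = z/height = 1/12 = 0.0833333
s = 1 + (scale-1)·z/height = 1 + (2.5-1)·1/12 = 1.125000
θ = twist·z/height = -212°·1/12 = -17.6667° = -0.308342 rad
cos θ = 0.952838, sin θ = -0.303479 (intermediates below are computed at full precision and shown rounded to 5 d.p.)
v1: (-3.5,2) → rotate → (-2.72798,2.96785) → ×s → (-3.06897,3.33883) → (-3.07,3.34)
v2: (-3,0) → rotate → (-2.85851,0.91044) → ×s → (-3.21583,1.02424) → (-3.22,1.02)
v3: (4.5,-4.5) → rotate → (2.92212,-5.65343) → ×s → (3.28738,-6.36010) → (3.29,-6.36)
v4: (-2.5,4.5) → rotate → (-1.01644,5.04647) → ×s → (-1.14350,5.67728) → (-1.14,5.68)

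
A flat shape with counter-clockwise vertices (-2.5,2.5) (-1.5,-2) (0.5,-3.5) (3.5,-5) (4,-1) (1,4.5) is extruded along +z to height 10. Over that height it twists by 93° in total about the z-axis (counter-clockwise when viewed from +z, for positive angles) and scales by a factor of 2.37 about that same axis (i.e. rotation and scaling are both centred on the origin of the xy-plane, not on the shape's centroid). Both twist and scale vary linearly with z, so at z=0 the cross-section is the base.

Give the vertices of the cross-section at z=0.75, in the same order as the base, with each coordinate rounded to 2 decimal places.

t = z/height = 0.75/10 = 0.075
s = 1 + (scale-1)·z/height = 1 + (2.37-1)·0.75/10 = 1.102750
θ = twist·z/height = 93°·0.75/10 = 6.9750° = 0.121737 rad
cos θ = 0.992599, sin θ = 0.121436 (intermediates below are computed at full precision and shown rounded to 5 d.p.)
v1: (-2.5,2.5) → rotate → (-2.78509,2.17791) → ×s → (-3.07126,2.40169) → (-3.07,2.40)
v2: (-1.5,-2) → rotate → (-1.24603,-2.16735) → ×s → (-1.37406,-2.39005) → (-1.37,-2.39)
v3: (0.5,-3.5) → rotate → (0.92133,-3.41338) → ×s → (1.01599,-3.76410) → (1.02,-3.76)
v4: (3.5,-5) → rotate → (4.08128,-4.53797) → ×s → (4.50063,-5.00425) → (4.50,-5.00)
v5: (4,-1) → rotate → (4.09183,-0.50685) → ×s → (4.51227,-0.55893) → (4.51,-0.56)
v6: (1,4.5) → rotate → (0.44614,4.58813) → ×s → (0.49198,5.05956) → (0.49,5.06)

Cross-section at z=0.75: (-3.07,2.40) (-1.37,-2.39) (1.02,-3.76) (4.50,-5.00) (4.51,-0.56) (0.49,5.06)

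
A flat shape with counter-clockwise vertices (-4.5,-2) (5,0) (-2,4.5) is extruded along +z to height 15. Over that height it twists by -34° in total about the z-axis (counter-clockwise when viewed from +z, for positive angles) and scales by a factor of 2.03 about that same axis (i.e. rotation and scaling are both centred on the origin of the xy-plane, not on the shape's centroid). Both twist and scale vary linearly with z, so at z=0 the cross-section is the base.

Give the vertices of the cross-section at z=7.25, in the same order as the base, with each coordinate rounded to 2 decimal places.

Cross-section at z=7.25: (-7.31,-0.97) (7.18,-2.12) (-0.97,7.31)

t = z/height = 7.25/15 = 0.483333
s = 1 + (scale-1)·z/height = 1 + (2.03-1)·7.25/15 = 1.497833
θ = twist·z/height = -34°·7.25/15 = -16.4333° = -0.286816 rad
cos θ = 0.959150, sin θ = -0.282900 (intermediates below are computed at full precision and shown rounded to 5 d.p.)
v1: (-4.5,-2) → rotate → (-4.88197,-0.64525) → ×s → (-7.31238,-0.96648) → (-7.31,-0.97)
v2: (5,0) → rotate → (4.79575,-1.41450) → ×s → (7.18323,-2.11868) → (7.18,-2.12)
v3: (-2,4.5) → rotate → (-0.64525,4.88197) → ×s → (-0.96648,7.31238) → (-0.97,7.31)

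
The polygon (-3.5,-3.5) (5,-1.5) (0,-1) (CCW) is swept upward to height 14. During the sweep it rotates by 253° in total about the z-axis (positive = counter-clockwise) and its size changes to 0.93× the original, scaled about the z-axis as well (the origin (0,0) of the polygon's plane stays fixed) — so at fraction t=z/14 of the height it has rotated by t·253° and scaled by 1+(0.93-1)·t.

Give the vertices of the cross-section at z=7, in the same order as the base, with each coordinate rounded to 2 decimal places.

t = z/height = 7/14 = 0.5
s = 1 + (scale-1)·z/height = 1 + (0.93-1)·7/14 = 0.965000
θ = twist·z/height = 253°·7/14 = 126.5000° = 2.207842 rad
cos θ = -0.594823, sin θ = 0.803857 (intermediates below are computed at full precision and shown rounded to 5 d.p.)
v1: (-3.5,-3.5) → rotate → (4.89538,-0.73162) → ×s → (4.72404,-0.70601) → (4.72,-0.71)
v2: (5,-1.5) → rotate → (-1.76833,4.91152) → ×s → (-1.70644,4.73962) → (-1.71,4.74)
v3: (0,-1) → rotate → (0.80386,0.59482) → ×s → (0.77572,0.57400) → (0.78,0.57)

Cross-section at z=7: (4.72,-0.71) (-1.71,4.74) (0.78,0.57)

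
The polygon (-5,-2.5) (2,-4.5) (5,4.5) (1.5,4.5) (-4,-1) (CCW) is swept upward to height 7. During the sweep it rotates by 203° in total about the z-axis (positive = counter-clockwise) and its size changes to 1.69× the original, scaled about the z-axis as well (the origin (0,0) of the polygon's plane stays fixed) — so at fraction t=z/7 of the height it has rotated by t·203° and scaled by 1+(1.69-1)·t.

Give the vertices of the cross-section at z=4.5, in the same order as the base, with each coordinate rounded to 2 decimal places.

Cross-section at z=4.5: (7.43,-3.14) (3.06,6.41) (-9.63,1.27) (-6.35,-2.57) (4.85,-3.45)

t = z/height = 4.5/7 = 0.642857
s = 1 + (scale-1)·z/height = 1 + (1.69-1)·4.5/7 = 1.443571
θ = twist·z/height = 203°·4.5/7 = 130.5000° = 2.277655 rad
cos θ = -0.649448, sin θ = 0.760406 (intermediates below are computed at full precision and shown rounded to 5 d.p.)
v1: (-5,-2.5) → rotate → (5.14826,-2.17841) → ×s → (7.43187,-3.14469) → (7.43,-3.14)
v2: (2,-4.5) → rotate → (2.12293,4.44333) → ×s → (3.06460,6.41426) → (3.06,6.41)
v3: (5,4.5) → rotate → (-6.66907,0.87951) → ×s → (-9.62727,1.26964) → (-9.63,1.27)
v4: (1.5,4.5) → rotate → (-4.39600,-1.78191) → ×s → (-6.34594,-2.57231) → (-6.35,-2.57)
v5: (-4,-1) → rotate → (3.35820,-2.39218) → ×s → (4.84780,-3.45328) → (4.85,-3.45)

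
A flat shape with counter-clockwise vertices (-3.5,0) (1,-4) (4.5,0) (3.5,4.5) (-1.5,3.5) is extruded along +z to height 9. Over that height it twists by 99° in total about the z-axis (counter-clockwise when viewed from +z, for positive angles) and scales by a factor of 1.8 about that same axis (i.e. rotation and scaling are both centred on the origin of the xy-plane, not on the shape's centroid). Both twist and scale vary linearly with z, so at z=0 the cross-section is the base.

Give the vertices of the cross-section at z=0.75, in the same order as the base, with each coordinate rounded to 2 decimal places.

Cross-section at z=0.75: (-3.69,-0.54) (1.67,-4.07) (4.75,0.69) (3.01,5.29) (-2.12,3.47)

t = z/height = 0.75/9 = 0.0833333
s = 1 + (scale-1)·z/height = 1 + (1.8-1)·0.75/9 = 1.066667
θ = twist·z/height = 99°·0.75/9 = 8.2500° = 0.143990 rad
cos θ = 0.989651, sin θ = 0.143493 (intermediates below are computed at full precision and shown rounded to 5 d.p.)
v1: (-3.5,0) → rotate → (-3.46378,-0.50222) → ×s → (-3.69470,-0.53571) → (-3.69,-0.54)
v2: (1,-4) → rotate → (1.56362,-3.81511) → ×s → (1.66786,-4.06945) → (1.67,-4.07)
v3: (4.5,0) → rotate → (4.45343,0.64572) → ×s → (4.75033,0.68876) → (4.75,0.69)
v4: (3.5,4.5) → rotate → (2.81806,4.95566) → ×s → (3.00593,5.28603) → (3.01,5.29)
v5: (-1.5,3.5) → rotate → (-1.98670,3.24854) → ×s → (-2.11915,3.46511) → (-2.12,3.47)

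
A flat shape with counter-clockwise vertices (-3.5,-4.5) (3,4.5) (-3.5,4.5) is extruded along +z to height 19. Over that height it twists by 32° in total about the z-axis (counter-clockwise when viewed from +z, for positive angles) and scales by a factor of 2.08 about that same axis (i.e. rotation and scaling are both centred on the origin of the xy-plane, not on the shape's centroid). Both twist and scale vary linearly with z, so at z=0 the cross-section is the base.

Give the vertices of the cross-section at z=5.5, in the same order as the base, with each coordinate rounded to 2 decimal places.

t = z/height = 5.5/19 = 0.289474
s = 1 + (scale-1)·z/height = 1 + (2.08-1)·5.5/19 = 1.312632
θ = twist·z/height = 32°·5.5/19 = 9.2632° = 0.161673 rad
cos θ = 0.986959, sin θ = 0.160969 (intermediates below are computed at full precision and shown rounded to 5 d.p.)
v1: (-3.5,-4.5) → rotate → (-2.73000,-5.00471) → ×s → (-3.58348,-6.56934) → (-3.58,-6.57)
v2: (3,4.5) → rotate → (2.23652,4.92423) → ×s → (2.93572,6.46369) → (2.94,6.46)
v3: (-3.5,4.5) → rotate → (-4.17872,3.87793) → ×s → (-5.48512,5.09029) → (-5.49,5.09)

Cross-section at z=5.5: (-3.58,-6.57) (2.94,6.46) (-5.49,5.09)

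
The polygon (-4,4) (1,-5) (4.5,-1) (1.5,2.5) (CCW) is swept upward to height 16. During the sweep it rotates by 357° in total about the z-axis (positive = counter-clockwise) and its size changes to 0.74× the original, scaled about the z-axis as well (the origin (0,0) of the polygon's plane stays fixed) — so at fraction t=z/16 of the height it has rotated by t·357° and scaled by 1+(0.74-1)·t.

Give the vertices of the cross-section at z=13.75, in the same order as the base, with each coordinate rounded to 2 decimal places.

t = z/height = 13.75/16 = 0.859375
s = 1 + (scale-1)·z/height = 1 + (0.74-1)·13.75/16 = 0.776563
θ = twist·z/height = 357°·13.75/16 = 306.7969° = 5.354616 rad
cos θ = 0.598980, sin θ = -0.800764 (intermediates below are computed at full precision and shown rounded to 5 d.p.)
v1: (-4,4) → rotate → (0.80714,5.59898) → ×s → (0.62679,4.34795) → (0.63,4.35)
v2: (1,-5) → rotate → (-3.40484,-3.79566) → ×s → (-2.64407,-2.94757) → (-2.64,-2.95)
v3: (4.5,-1) → rotate → (1.89465,-4.20242) → ×s → (1.47131,-3.26344) → (1.47,-3.26)
v4: (1.5,2.5) → rotate → (2.90038,0.29630) → ×s → (2.25233,0.23010) → (2.25,0.23)

Cross-section at z=13.75: (0.63,4.35) (-2.64,-2.95) (1.47,-3.26) (2.25,0.23)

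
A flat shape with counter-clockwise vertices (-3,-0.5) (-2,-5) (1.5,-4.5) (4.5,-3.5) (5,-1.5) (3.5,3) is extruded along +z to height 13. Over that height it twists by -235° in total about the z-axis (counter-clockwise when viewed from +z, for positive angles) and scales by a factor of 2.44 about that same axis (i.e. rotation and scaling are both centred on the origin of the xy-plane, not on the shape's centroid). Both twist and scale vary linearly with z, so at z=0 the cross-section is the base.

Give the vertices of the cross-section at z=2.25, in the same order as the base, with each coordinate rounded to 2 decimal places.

Cross-section at z=2.25: (-3.25,1.97) (-5.97,-3.11) (-2.24,-5.48) (1.41,-6.98) (3.52,-5.49) (5.76,-0.01)

t = z/height = 2.25/13 = 0.173077
s = 1 + (scale-1)·z/height = 1 + (2.44-1)·2.25/13 = 1.249231
θ = twist·z/height = -235°·2.25/13 = -40.6731° = -0.709879 rad
cos θ = 0.758441, sin θ = -0.651742 (intermediates below are computed at full precision and shown rounded to 5 d.p.)
v1: (-3,-0.5) → rotate → (-2.60119,1.57601) → ×s → (-3.24949,1.96880) → (-3.25,1.97)
v2: (-2,-5) → rotate → (-4.77559,-2.48872) → ×s → (-5.96582,-3.10898) → (-5.97,-3.11)
v3: (1.5,-4.5) → rotate → (-1.79518,-4.39060) → ×s → (-2.24259,-5.48487) → (-2.24,-5.48)
v4: (4.5,-3.5) → rotate → (1.13189,-5.58738) → ×s → (1.41399,-6.97993) → (1.41,-6.98)
v5: (5,-1.5) → rotate → (2.81459,-4.39637) → ×s → (3.51607,-5.49208) → (3.52,-5.49)
v6: (3.5,3) → rotate → (4.60977,-0.00578) → ×s → (5.75866,-0.00721) → (5.76,-0.01)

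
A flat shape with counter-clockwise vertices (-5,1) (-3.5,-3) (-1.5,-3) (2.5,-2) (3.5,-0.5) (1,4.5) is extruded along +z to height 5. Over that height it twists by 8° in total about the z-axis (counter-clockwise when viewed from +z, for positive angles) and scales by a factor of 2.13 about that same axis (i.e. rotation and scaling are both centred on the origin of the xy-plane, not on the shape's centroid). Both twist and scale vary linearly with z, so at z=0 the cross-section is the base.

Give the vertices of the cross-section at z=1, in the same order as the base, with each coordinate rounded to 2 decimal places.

t = z/height = 1/5 = 0.2
s = 1 + (scale-1)·z/height = 1 + (2.13-1)·1/5 = 1.226000
θ = twist·z/height = 8°·1/5 = 1.6000° = 0.027925 rad
cos θ = 0.999610, sin θ = 0.027922 (intermediates below are computed at full precision and shown rounded to 5 d.p.)
v1: (-5,1) → rotate → (-5.02597,0.86000) → ×s → (-6.16184,1.05436) → (-6.16,1.05)
v2: (-3.5,-3) → rotate → (-3.41487,-3.09656) → ×s → (-4.18663,-3.79638) → (-4.19,-3.80)
v3: (-1.5,-3) → rotate → (-1.41565,-3.04071) → ×s → (-1.73559,-3.72791) → (-1.74,-3.73)
v4: (2.5,-2) → rotate → (2.55487,-1.92942) → ×s → (3.13227,-2.36546) → (3.13,-2.37)
v5: (3.5,-0.5) → rotate → (3.51260,-0.40208) → ×s → (4.30644,-0.49295) → (4.31,-0.49)
v6: (1,4.5) → rotate → (0.87396,4.52617) → ×s → (1.07148,5.54908) → (1.07,5.55)

Cross-section at z=1: (-6.16,1.05) (-4.19,-3.80) (-1.74,-3.73) (3.13,-2.37) (4.31,-0.49) (1.07,5.55)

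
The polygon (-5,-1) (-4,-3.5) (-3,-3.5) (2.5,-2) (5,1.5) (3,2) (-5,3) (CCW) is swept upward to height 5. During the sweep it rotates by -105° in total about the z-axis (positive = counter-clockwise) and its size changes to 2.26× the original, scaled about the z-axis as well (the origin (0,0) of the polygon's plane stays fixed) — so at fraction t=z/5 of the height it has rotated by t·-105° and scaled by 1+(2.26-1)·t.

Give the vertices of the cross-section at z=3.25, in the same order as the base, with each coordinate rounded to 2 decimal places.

t = z/height = 3.25/5 = 0.65
s = 1 + (scale-1)·z/height = 1 + (2.26-1)·3.25/5 = 1.819000
θ = twist·z/height = -105°·3.25/5 = -68.2500° = -1.191187 rad
cos θ = 0.370557, sin θ = -0.928810 (intermediates below are computed at full precision and shown rounded to 5 d.p.)
v1: (-5,-1) → rotate → (-2.78160,4.27349) → ×s → (-5.05972,7.77348) → (-5.06,7.77)
v2: (-4,-3.5) → rotate → (-4.73306,2.41829) → ×s → (-8.60944,4.39886) → (-8.61,4.40)
v3: (-3,-3.5) → rotate → (-4.36251,1.48948) → ×s → (-7.93540,2.70936) → (-7.94,2.71)
v4: (2.5,-2) → rotate → (-0.93123,-3.06314) → ×s → (-1.69390,-5.57185) → (-1.69,-5.57)
v5: (5,1.5) → rotate → (3.24600,-4.08821) → ×s → (5.90448,-7.43646) → (5.90,-7.44)
v6: (3,2) → rotate → (2.96929,-2.04531) → ×s → (5.40114,-3.72043) → (5.40,-3.72)
v7: (-5,3) → rotate → (0.93364,5.75572) → ×s → (1.69829,10.46965) → (1.70,10.47)

Cross-section at z=3.25: (-5.06,7.77) (-8.61,4.40) (-7.94,2.71) (-1.69,-5.57) (5.90,-7.44) (5.40,-3.72) (1.70,10.47)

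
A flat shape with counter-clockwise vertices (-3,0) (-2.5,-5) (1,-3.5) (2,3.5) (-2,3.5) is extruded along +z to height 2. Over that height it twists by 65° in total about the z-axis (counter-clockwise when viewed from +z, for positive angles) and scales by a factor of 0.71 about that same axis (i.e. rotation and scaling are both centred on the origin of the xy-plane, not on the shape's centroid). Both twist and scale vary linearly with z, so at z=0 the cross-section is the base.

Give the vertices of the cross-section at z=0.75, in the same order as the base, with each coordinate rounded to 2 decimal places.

Cross-section at z=0.75: (-2.44,-1.10) (-0.19,-4.98) (2.10,-2.47) (0.34,3.58) (-2.91,2.11)

t = z/height = 0.75/2 = 0.375
s = 1 + (scale-1)·z/height = 1 + (0.71-1)·0.75/2 = 0.891250
θ = twist·z/height = 65°·0.75/2 = 24.3750° = 0.425424 rad
cos θ = 0.910864, sin θ = 0.412707 (intermediates below are computed at full precision and shown rounded to 5 d.p.)
v1: (-3,0) → rotate → (-2.73259,-1.23812) → ×s → (-2.43542,-1.10348) → (-2.44,-1.10)
v2: (-2.5,-5) → rotate → (-0.21362,-5.58609) → ×s → (-0.19039,-4.97860) → (-0.19,-4.98)
v3: (1,-3.5) → rotate → (2.35534,-2.77532) → ×s → (2.09920,-2.47350) → (2.10,-2.47)
v4: (2,3.5) → rotate → (0.37725,4.01344) → ×s → (0.33623,3.57698) → (0.34,3.58)
v5: (-2,3.5) → rotate → (-3.26620,2.36261) → ×s → (-2.91100,2.10568) → (-2.91,2.11)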